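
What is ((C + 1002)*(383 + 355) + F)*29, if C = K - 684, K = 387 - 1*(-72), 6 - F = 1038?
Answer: 16599426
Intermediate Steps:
F = -1032 (F = 6 - 1*1038 = 6 - 1038 = -1032)
K = 459 (K = 387 + 72 = 459)
C = -225 (C = 459 - 684 = -225)
((C + 1002)*(383 + 355) + F)*29 = ((-225 + 1002)*(383 + 355) - 1032)*29 = (777*738 - 1032)*29 = (573426 - 1032)*29 = 572394*29 = 16599426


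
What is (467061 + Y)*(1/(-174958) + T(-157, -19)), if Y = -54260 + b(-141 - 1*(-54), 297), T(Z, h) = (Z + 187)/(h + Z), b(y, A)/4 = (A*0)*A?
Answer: -541689443429/7698152 ≈ -70366.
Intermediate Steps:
b(y, A) = 0 (b(y, A) = 4*((A*0)*A) = 4*(0*A) = 4*0 = 0)
T(Z, h) = (187 + Z)/(Z + h)
Y = -54260 (Y = -54260 + 0 = -54260)
(467061 + Y)*(1/(-174958) + T(-157, -19)) = (467061 - 54260)*(1/(-174958) + (187 - 157)/(-157 - 19)) = 412801*(-1/174958 + 30/(-176)) = 412801*(-1/174958 - 1/176*30) = 412801*(-1/174958 - 15/88) = 412801*(-1312229/7698152) = -541689443429/7698152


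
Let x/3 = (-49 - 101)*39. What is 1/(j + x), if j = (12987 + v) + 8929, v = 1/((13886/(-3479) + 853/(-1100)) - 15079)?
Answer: 57724067287/252023273948142 ≈ 0.00022904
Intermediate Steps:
v = -3826900/57724067287 (v = 1/((13886*(-1/3479) + 853*(-1/1100)) - 15079) = 1/((-13886/3479 - 853/1100) - 15079) = 1/(-18242187/3826900 - 15079) = 1/(-57724067287/3826900) = -3826900/57724067287 ≈ -6.6296e-5)
x = -17550 (x = 3*((-49 - 101)*39) = 3*(-150*39) = 3*(-5850) = -17550)
j = 1265080654834992/57724067287 (j = (12987 - 3826900/57724067287) + 8929 = 749662458029369/57724067287 + 8929 = 1265080654834992/57724067287 ≈ 21916.)
1/(j + x) = 1/(1265080654834992/57724067287 - 17550) = 1/(252023273948142/57724067287) = 57724067287/252023273948142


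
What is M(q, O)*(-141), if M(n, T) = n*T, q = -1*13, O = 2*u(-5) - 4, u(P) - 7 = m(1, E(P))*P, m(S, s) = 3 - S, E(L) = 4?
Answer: -18330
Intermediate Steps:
u(P) = 7 + 2*P (u(P) = 7 + (3 - 1*1)*P = 7 + (3 - 1)*P = 7 + 2*P)
O = -10 (O = 2*(7 + 2*(-5)) - 4 = 2*(7 - 10) - 4 = 2*(-3) - 4 = -6 - 4 = -10)
q = -13
M(n, T) = T*n
M(q, O)*(-141) = -10*(-13)*(-141) = 130*(-141) = -18330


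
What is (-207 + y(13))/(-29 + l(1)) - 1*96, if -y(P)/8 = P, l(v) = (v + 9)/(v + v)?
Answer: -1993/24 ≈ -83.042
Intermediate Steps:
l(v) = (9 + v)/(2*v) (l(v) = (9 + v)/((2*v)) = (9 + v)*(1/(2*v)) = (9 + v)/(2*v))
y(P) = -8*P
(-207 + y(13))/(-29 + l(1)) - 1*96 = (-207 - 8*13)/(-29 + (½)*(9 + 1)/1) - 1*96 = (-207 - 104)/(-29 + (½)*1*10) - 96 = -311/(-29 + 5) - 96 = -311/(-24) - 96 = -311*(-1/24) - 96 = 311/24 - 96 = -1993/24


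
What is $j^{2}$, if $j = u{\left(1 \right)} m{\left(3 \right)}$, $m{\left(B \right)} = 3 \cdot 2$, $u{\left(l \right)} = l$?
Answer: $36$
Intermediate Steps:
$m{\left(B \right)} = 6$
$j = 6$ ($j = 1 \cdot 6 = 6$)
$j^{2} = 6^{2} = 36$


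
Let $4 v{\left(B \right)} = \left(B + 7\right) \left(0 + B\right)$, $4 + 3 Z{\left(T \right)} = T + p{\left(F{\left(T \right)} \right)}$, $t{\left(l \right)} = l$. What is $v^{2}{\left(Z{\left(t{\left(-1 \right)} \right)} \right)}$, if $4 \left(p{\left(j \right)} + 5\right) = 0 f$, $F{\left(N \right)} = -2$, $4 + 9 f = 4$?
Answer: $\frac{3025}{324} \approx 9.3364$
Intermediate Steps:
$f = 0$ ($f = - \frac{4}{9} + \frac{1}{9} \cdot 4 = - \frac{4}{9} + \frac{4}{9} = 0$)
$p{\left(j \right)} = -5$ ($p{\left(j \right)} = -5 + \frac{0 \cdot 0}{4} = -5 + \frac{1}{4} \cdot 0 = -5 + 0 = -5$)
$Z{\left(T \right)} = -3 + \frac{T}{3}$ ($Z{\left(T \right)} = - \frac{4}{3} + \frac{T - 5}{3} = - \frac{4}{3} + \frac{-5 + T}{3} = - \frac{4}{3} + \left(- \frac{5}{3} + \frac{T}{3}\right) = -3 + \frac{T}{3}$)
$v{\left(B \right)} = \frac{B \left(7 + B\right)}{4}$ ($v{\left(B \right)} = \frac{\left(B + 7\right) \left(0 + B\right)}{4} = \frac{\left(7 + B\right) B}{4} = \frac{B \left(7 + B\right)}{4}$)
$v^{2}{\left(Z{\left(t{\left(-1 \right)} \right)} \right)} = \left(\frac{\left(-3 + \frac{1}{3} \left(-1\right)\right) \left(7 + \left(-3 + \frac{1}{3} \left(-1\right)\right)\right)}{4}\right)^{2} = \left(\frac{\left(-3 - \frac{1}{3}\right) \left(7 - \frac{10}{3}\right)}{4}\right)^{2} = \left(\frac{1}{4} \left(- \frac{10}{3}\right) \left(7 - \frac{10}{3}\right)\right)^{2} = \left(\frac{1}{4} \left(- \frac{10}{3}\right) \frac{11}{3}\right)^{2} = \left(- \frac{55}{18}\right)^{2} = \frac{3025}{324}$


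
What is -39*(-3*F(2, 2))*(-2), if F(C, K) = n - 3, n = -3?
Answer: 1404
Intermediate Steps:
F(C, K) = -6 (F(C, K) = -3 - 3 = -6)
-39*(-3*F(2, 2))*(-2) = -39*(-3*(-6))*(-2) = -702*(-2) = -39*(-36) = 1404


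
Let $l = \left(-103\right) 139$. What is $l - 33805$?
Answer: $-48122$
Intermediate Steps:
$l = -14317$
$l - 33805 = -14317 - 33805 = -48122$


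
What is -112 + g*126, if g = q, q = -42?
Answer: -5404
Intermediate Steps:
g = -42
-112 + g*126 = -112 - 42*126 = -112 - 5292 = -5404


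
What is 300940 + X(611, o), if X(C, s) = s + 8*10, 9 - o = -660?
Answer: 301689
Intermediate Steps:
o = 669 (o = 9 - 1*(-660) = 9 + 660 = 669)
X(C, s) = 80 + s (X(C, s) = s + 80 = 80 + s)
300940 + X(611, o) = 300940 + (80 + 669) = 300940 + 749 = 301689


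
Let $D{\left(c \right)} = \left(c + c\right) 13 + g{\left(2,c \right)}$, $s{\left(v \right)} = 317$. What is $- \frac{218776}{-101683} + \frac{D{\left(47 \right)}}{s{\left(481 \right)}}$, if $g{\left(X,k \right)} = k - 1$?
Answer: $\frac{27196}{4421} \approx 6.1516$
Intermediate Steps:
$g{\left(X,k \right)} = -1 + k$
$D{\left(c \right)} = -1 + 27 c$ ($D{\left(c \right)} = \left(c + c\right) 13 + \left(-1 + c\right) = 2 c 13 + \left(-1 + c\right) = 26 c + \left(-1 + c\right) = -1 + 27 c$)
$- \frac{218776}{-101683} + \frac{D{\left(47 \right)}}{s{\left(481 \right)}} = - \frac{218776}{-101683} + \frac{-1 + 27 \cdot 47}{317} = \left(-218776\right) \left(- \frac{1}{101683}\right) + \left(-1 + 1269\right) \frac{1}{317} = \frac{9512}{4421} + 1268 \cdot \frac{1}{317} = \frac{9512}{4421} + 4 = \frac{27196}{4421}$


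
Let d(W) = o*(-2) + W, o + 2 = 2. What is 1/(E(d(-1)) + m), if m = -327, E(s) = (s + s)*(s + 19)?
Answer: -1/363 ≈ -0.0027548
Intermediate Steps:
o = 0 (o = -2 + 2 = 0)
d(W) = W (d(W) = 0*(-2) + W = 0 + W = W)
E(s) = 2*s*(19 + s) (E(s) = (2*s)*(19 + s) = 2*s*(19 + s))
1/(E(d(-1)) + m) = 1/(2*(-1)*(19 - 1) - 327) = 1/(2*(-1)*18 - 327) = 1/(-36 - 327) = 1/(-363) = -1/363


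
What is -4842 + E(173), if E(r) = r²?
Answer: 25087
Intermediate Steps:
-4842 + E(173) = -4842 + 173² = -4842 + 29929 = 25087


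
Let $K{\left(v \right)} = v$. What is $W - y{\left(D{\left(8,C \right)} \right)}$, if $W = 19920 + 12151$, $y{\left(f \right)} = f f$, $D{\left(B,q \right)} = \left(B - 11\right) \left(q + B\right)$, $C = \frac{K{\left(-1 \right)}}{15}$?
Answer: $\frac{787614}{25} \approx 31505.0$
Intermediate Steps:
$C = - \frac{1}{15} \approx -0.066667$
$D{\left(B,q \right)} = \left(-11 + B\right) \left(B + q\right)$
$y{\left(f \right)} = f^{2}$
$W = 32071$
$W - y{\left(D{\left(8,C \right)} \right)} = 32071 - \left(8^{2} - 88 - - \frac{11}{15} + 8 \left(- \frac{1}{15}\right)\right)^{2} = 32071 - \left(64 - 88 + \frac{11}{15} - \frac{8}{15}\right)^{2} = 32071 - \left(- \frac{119}{5}\right)^{2} = 32071 - \frac{14161}{25} = \frac{787614}{25}$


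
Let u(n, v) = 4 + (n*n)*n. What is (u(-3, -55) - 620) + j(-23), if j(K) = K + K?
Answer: -689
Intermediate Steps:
j(K) = 2*K
u(n, v) = 4 + n³ (u(n, v) = 4 + n²*n = 4 + n³)
(u(-3, -55) - 620) + j(-23) = ((4 + (-3)³) - 620) + 2*(-23) = ((4 - 27) - 620) - 46 = (-23 - 620) - 46 = -643 - 46 = -689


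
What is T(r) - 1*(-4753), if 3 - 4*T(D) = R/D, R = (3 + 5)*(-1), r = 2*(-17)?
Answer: 323251/68 ≈ 4753.7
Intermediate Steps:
r = -34
R = -8 (R = 8*(-1) = -8)
T(D) = 3/4 + 2/D (T(D) = 3/4 - (-2)/D = 3/4 + 2/D)
T(r) - 1*(-4753) = (3/4 + 2/(-34)) - 1*(-4753) = (3/4 + 2*(-1/34)) + 4753 = (3/4 - 1/17) + 4753 = 47/68 + 4753 = 323251/68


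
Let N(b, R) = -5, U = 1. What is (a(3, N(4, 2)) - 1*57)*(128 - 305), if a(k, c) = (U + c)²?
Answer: 7257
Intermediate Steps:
a(k, c) = (1 + c)²
(a(3, N(4, 2)) - 1*57)*(128 - 305) = ((1 - 5)² - 1*57)*(128 - 305) = ((-4)² - 57)*(-177) = (16 - 57)*(-177) = -41*(-177) = 7257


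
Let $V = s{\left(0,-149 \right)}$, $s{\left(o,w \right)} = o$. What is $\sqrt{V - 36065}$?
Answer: $i \sqrt{36065} \approx 189.91 i$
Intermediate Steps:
$V = 0$
$\sqrt{V - 36065} = \sqrt{0 - 36065} = \sqrt{-36065} = i \sqrt{36065}$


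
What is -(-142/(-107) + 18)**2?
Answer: -4276624/11449 ≈ -373.54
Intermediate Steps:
-(-142/(-107) + 18)**2 = -(-142*(-1/107) + 18)**2 = -(142/107 + 18)**2 = -(2068/107)**2 = -1*4276624/11449 = -4276624/11449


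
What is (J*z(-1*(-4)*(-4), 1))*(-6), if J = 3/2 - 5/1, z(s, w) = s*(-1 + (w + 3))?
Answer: -1008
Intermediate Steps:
z(s, w) = s*(2 + w) (z(s, w) = s*(-1 + (3 + w)) = s*(2 + w))
J = -7/2 (J = 3*(½) - 5*1 = 3/2 - 5 = -7/2 ≈ -3.5000)
(J*z(-1*(-4)*(-4), 1))*(-6) = -7*-1*(-4)*(-4)*(2 + 1)/2*(-6) = -7*4*(-4)*3/2*(-6) = -(-56)*3*(-6) = -7/2*(-48)*(-6) = 168*(-6) = -1008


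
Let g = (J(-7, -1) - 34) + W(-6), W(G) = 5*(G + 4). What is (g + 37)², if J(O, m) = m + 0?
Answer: 64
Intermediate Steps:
W(G) = 20 + 5*G (W(G) = 5*(4 + G) = 20 + 5*G)
J(O, m) = m
g = -45 (g = (-1 - 34) + (20 + 5*(-6)) = -35 + (20 - 30) = -35 - 10 = -45)
(g + 37)² = (-45 + 37)² = (-8)² = 64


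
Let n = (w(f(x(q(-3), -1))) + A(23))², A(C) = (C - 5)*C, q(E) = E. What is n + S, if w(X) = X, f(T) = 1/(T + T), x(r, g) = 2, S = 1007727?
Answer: 18869281/16 ≈ 1.1793e+6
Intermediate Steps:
A(C) = C*(-5 + C) (A(C) = (-5 + C)*C = C*(-5 + C))
f(T) = 1/(2*T)
n = 2745649/16 (n = ((½)/2 + 23*(-5 + 23))² = ((½)*(½) + 23*18)² = (¼ + 414)² = (1657/4)² = 2745649/16 ≈ 1.7160e+5)
n + S = 2745649/16 + 1007727 = 18869281/16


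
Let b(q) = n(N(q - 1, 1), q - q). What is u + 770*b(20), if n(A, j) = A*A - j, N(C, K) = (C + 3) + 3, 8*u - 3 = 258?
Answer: 3850261/8 ≈ 4.8128e+5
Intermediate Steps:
u = 261/8 (u = 3/8 + (⅛)*258 = 3/8 + 129/4 = 261/8 ≈ 32.625)
N(C, K) = 6 + C (N(C, K) = (3 + C) + 3 = 6 + C)
n(A, j) = A² - j
b(q) = (5 + q)² (b(q) = (6 + (q - 1))² - (q - q) = (6 + (-1 + q))² - 1*0 = (5 + q)² + 0 = (5 + q)²)
u + 770*b(20) = 261/8 + 770*(5 + 20)² = 261/8 + 770*25² = 261/8 + 770*625 = 261/8 + 481250 = 3850261/8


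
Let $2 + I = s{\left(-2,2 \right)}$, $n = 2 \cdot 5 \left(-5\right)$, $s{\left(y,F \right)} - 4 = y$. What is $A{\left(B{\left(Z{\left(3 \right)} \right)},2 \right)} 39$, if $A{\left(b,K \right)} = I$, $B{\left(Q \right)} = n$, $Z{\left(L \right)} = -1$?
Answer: $0$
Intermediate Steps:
$s{\left(y,F \right)} = 4 + y$
$n = -50$ ($n = 10 \left(-5\right) = -50$)
$I = 0$ ($I = -2 + \left(4 - 2\right) = -2 + 2 = 0$)
$B{\left(Q \right)} = -50$
$A{\left(b,K \right)} = 0$
$A{\left(B{\left(Z{\left(3 \right)} \right)},2 \right)} 39 = 0 \cdot 39 = 0$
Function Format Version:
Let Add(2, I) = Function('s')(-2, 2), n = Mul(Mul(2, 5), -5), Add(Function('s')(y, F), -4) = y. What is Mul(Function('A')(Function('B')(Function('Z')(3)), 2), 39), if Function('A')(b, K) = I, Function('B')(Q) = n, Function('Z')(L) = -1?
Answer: 0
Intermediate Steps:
Function('s')(y, F) = Add(4, y)
n = -50 (n = Mul(10, -5) = -50)
I = 0 (I = Add(-2, Add(4, -2)) = Add(-2, 2) = 0)
Function('B')(Q) = -50
Function('A')(b, K) = 0
Mul(Function('A')(Function('B')(Function('Z')(3)), 2), 39) = Mul(0, 39) = 0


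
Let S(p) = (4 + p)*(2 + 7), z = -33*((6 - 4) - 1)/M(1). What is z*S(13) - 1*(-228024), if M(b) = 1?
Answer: 222975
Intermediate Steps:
z = -33 (z = -33*((6 - 4) - 1)/1 = -33*(2 - 1) = -33 ≈ -33.000)
S(p) = 36 + 9*p (S(p) = (4 + p)*9 = 36 + 9*p)
z*S(13) - 1*(-228024) = -33*(36 + 9*13) - 1*(-228024) = -33*(36 + 117) + 228024 = -33*153 + 228024 = -5049 + 228024 = 222975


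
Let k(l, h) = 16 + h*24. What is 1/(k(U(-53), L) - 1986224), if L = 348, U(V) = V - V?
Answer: -1/1977856 ≈ -5.0560e-7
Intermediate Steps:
U(V) = 0
k(l, h) = 16 + 24*h
1/(k(U(-53), L) - 1986224) = 1/((16 + 24*348) - 1986224) = 1/((16 + 8352) - 1986224) = 1/(8368 - 1986224) = 1/(-1977856) = -1/1977856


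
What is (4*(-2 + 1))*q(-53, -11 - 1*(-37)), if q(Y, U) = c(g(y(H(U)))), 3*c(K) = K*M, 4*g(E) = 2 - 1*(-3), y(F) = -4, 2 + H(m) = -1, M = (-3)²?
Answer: -15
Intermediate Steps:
M = 9
H(m) = -3 (H(m) = -2 - 1 = -3)
g(E) = 5/4 (g(E) = (2 - 1*(-3))/4 = (2 + 3)/4 = (¼)*5 = 5/4)
c(K) = 3*K (c(K) = (K*9)/3 = (9*K)/3 = 3*K)
q(Y, U) = 15/4 (q(Y, U) = 3*(5/4) = 15/4)
(4*(-2 + 1))*q(-53, -11 - 1*(-37)) = (4*(-2 + 1))*(15/4) = (4*(-1))*(15/4) = -4*15/4 = -15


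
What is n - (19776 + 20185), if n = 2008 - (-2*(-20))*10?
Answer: -38353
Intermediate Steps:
n = 1608 (n = 2008 - 40*10 = 2008 - 1*400 = 2008 - 400 = 1608)
n - (19776 + 20185) = 1608 - (19776 + 20185) = 1608 - 1*39961 = 1608 - 39961 = -38353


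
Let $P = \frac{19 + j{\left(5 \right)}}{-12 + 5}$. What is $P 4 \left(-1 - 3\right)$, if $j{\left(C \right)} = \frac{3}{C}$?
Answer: $\frac{224}{5} \approx 44.8$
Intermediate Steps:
$P = - \frac{14}{5}$ ($P = \frac{19 + \frac{3}{5}}{-12 + 5} = \frac{19 + 3 \cdot \frac{1}{5}}{-7} = \left(19 + \frac{3}{5}\right) \left(- \frac{1}{7}\right) = \frac{98}{5} \left(- \frac{1}{7}\right) = - \frac{14}{5} \approx -2.8$)
$P 4 \left(-1 - 3\right) = - \frac{14 \cdot 4 \left(-1 - 3\right)}{5} = - \frac{14 \cdot 4 \left(-4\right)}{5} = \left(- \frac{14}{5}\right) \left(-16\right) = \frac{224}{5}$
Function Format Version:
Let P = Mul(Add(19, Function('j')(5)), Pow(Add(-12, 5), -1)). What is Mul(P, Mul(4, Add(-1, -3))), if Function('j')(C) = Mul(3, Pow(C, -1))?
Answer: Rational(224, 5) ≈ 44.800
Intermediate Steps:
P = Rational(-14, 5) (P = Mul(Add(19, Mul(3, Pow(5, -1))), Pow(Add(-12, 5), -1)) = Mul(Add(19, Mul(3, Rational(1, 5))), Pow(-7, -1)) = Mul(Add(19, Rational(3, 5)), Rational(-1, 7)) = Mul(Rational(98, 5), Rational(-1, 7)) = Rational(-14, 5) ≈ -2.8000)
Mul(P, Mul(4, Add(-1, -3))) = Mul(Rational(-14, 5), Mul(4, Add(-1, -3))) = Mul(Rational(-14, 5), Mul(4, -4)) = Mul(Rational(-14, 5), -16) = Rational(224, 5)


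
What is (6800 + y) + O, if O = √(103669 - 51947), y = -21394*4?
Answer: -78776 + √51722 ≈ -78549.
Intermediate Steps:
y = -85576
O = √51722 ≈ 227.42
(6800 + y) + O = (6800 - 85576) + √51722 = -78776 + √51722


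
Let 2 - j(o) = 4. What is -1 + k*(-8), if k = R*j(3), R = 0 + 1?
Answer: 15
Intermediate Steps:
R = 1
j(o) = -2 (j(o) = 2 - 1*4 = 2 - 4 = -2)
k = -2 (k = 1*(-2) = -2)
-1 + k*(-8) = -1 - 2*(-8) = -1 + 16 = 15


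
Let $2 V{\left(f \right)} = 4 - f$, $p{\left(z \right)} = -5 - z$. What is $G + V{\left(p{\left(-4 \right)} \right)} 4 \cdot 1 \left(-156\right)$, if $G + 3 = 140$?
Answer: $-1423$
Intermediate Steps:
$V{\left(f \right)} = 2 - \frac{f}{2}$ ($V{\left(f \right)} = \frac{4 - f}{2} = 2 - \frac{f}{2}$)
$G = 137$ ($G = -3 + 140 = 137$)
$G + V{\left(p{\left(-4 \right)} \right)} 4 \cdot 1 \left(-156\right) = 137 + \left(2 - \frac{-5 - -4}{2}\right) 4 \cdot 1 \left(-156\right) = 137 + \left(2 - \frac{-5 + 4}{2}\right) 4 \cdot 1 \left(-156\right) = 137 + \left(2 - - \frac{1}{2}\right) 4 \cdot 1 \left(-156\right) = 137 + \left(2 + \frac{1}{2}\right) 4 \cdot 1 \left(-156\right) = 137 + \frac{5}{2} \cdot 4 \cdot 1 \left(-156\right) = 137 + 10 \cdot 1 \left(-156\right) = 137 + 10 \left(-156\right) = 137 - 1560 = -1423$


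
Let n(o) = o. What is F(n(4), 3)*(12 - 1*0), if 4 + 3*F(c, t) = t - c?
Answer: -20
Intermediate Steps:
F(c, t) = -4/3 - c/3 + t/3 (F(c, t) = -4/3 + (t - c)/3 = -4/3 + (-c/3 + t/3) = -4/3 - c/3 + t/3)
F(n(4), 3)*(12 - 1*0) = (-4/3 - ⅓*4 + (⅓)*3)*(12 - 1*0) = (-4/3 - 4/3 + 1)*(12 + 0) = -5/3*12 = -20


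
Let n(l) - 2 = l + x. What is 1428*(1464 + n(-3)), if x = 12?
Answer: 2106300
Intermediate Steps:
n(l) = 14 + l (n(l) = 2 + (l + 12) = 2 + (12 + l) = 14 + l)
1428*(1464 + n(-3)) = 1428*(1464 + (14 - 3)) = 1428*(1464 + 11) = 1428*1475 = 2106300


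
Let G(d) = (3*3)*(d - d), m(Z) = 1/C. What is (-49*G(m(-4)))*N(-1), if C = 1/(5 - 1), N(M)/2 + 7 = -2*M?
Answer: 0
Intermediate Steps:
N(M) = -14 - 4*M (N(M) = -14 + 2*(-2*M) = -14 - 4*M)
C = ¼ (C = 1/4 = ¼ ≈ 0.25000)
m(Z) = 4 (m(Z) = 1/(¼) = 4)
G(d) = 0 (G(d) = 9*0 = 0)
(-49*G(m(-4)))*N(-1) = (-49*0)*(-14 - 4*(-1)) = 0*(-14 + 4) = 0*(-10) = 0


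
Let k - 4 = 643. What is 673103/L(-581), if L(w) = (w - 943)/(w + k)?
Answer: -7404133/254 ≈ -29150.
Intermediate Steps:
k = 647 (k = 4 + 643 = 647)
L(w) = (-943 + w)/(647 + w) (L(w) = (w - 943)/(w + 647) = (-943 + w)/(647 + w))
673103/L(-581) = 673103/(((-943 - 581)/(647 - 581))) = 673103/((-1524/66)) = 673103/(((1/66)*(-1524))) = 673103/(-254/11) = 673103*(-11/254) = -7404133/254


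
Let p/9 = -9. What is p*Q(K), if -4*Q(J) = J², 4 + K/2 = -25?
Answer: 68121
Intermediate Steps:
K = -58 (K = -8 + 2*(-25) = -8 - 50 = -58)
p = -81 (p = 9*(-9) = -81)
Q(J) = -J²/4
p*Q(K) = -(-81)*(-58)²/4 = -(-81)*3364/4 = -81*(-841) = 68121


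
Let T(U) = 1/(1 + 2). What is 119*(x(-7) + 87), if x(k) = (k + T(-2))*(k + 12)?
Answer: 19159/3 ≈ 6386.3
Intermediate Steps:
T(U) = 1/3
x(k) = (12 + k)*(1/3 + k) (x(k) = (k + 1/3)*(k + 12) = (1/3 + k)*(12 + k) = (12 + k)*(1/3 + k))
119*(x(-7) + 87) = 119*((4 + (-7)**2 + (37/3)*(-7)) + 87) = 119*((4 + 49 - 259/3) + 87) = 119*(-100/3 + 87) = 119*(161/3) = 19159/3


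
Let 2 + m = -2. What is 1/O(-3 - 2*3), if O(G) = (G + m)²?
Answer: 1/169 ≈ 0.0059172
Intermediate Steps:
m = -4 (m = -2 - 2 = -4)
O(G) = (-4 + G)² (O(G) = (G - 4)² = (-4 + G)²)
1/O(-3 - 2*3) = 1/((-4 + (-3 - 2*3))²) = 1/((-4 + (-3 - 6))²) = 1/((-4 - 9)²) = 1/((-13)²) = 1/169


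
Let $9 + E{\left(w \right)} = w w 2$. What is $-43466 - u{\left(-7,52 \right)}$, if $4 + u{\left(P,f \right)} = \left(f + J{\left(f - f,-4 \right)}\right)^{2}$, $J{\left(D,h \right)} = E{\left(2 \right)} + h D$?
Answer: $-46063$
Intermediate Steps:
$E{\left(w \right)} = -9 + 2 w^{2}$ ($E{\left(w \right)} = -9 + w w 2 = -9 + w^{2} \cdot 2 = -9 + 2 w^{2}$)
$J{\left(D,h \right)} = -1 + D h$ ($J{\left(D,h \right)} = \left(-9 + 2 \cdot 2^{2}\right) + h D = \left(-9 + 2 \cdot 4\right) + D h = \left(-9 + 8\right) + D h = -1 + D h$)
$u{\left(P,f \right)} = -4 + \left(-1 + f\right)^{2}$ ($u{\left(P,f \right)} = -4 + \left(f + \left(-1 + \left(f - f\right) \left(-4\right)\right)\right)^{2} = -4 + \left(f + \left(-1 + 0 \left(-4\right)\right)\right)^{2} = -4 + \left(f + \left(-1 + 0\right)\right)^{2} = -4 + \left(f - 1\right)^{2} = -4 + \left(-1 + f\right)^{2}$)
$-43466 - u{\left(-7,52 \right)} = -43466 - \left(-4 + \left(-1 + 52\right)^{2}\right) = -43466 - \left(-4 + 51^{2}\right) = -43466 - \left(-4 + 2601\right) = -43466 - 2597 = -46063$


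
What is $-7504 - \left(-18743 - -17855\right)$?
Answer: $-6616$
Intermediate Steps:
$-7504 - \left(-18743 - -17855\right) = -7504 - \left(-18743 + 17855\right) = -7504 - -888 = -7504 + 888 = -6616$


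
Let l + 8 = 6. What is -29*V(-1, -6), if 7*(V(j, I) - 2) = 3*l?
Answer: -232/7 ≈ -33.143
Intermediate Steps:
l = -2 (l = -8 + 6 = -2)
V(j, I) = 8/7 (V(j, I) = 2 + (3*(-2))/7 = 2 + (⅐)*(-6) = 2 - 6/7 = 8/7)
-29*V(-1, -6) = -29*8/7 = -232/7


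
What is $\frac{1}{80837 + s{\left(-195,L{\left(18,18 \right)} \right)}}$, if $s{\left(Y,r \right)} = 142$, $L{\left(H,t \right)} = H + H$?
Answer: $\frac{1}{80979} \approx 1.2349 \cdot 10^{-5}$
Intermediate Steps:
$L{\left(H,t \right)} = 2 H$
$\frac{1}{80837 + s{\left(-195,L{\left(18,18 \right)} \right)}} = \frac{1}{80837 + 142} = \frac{1}{80979}$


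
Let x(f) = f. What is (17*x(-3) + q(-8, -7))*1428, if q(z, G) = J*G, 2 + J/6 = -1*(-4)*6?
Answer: -1392300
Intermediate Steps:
J = 132 (J = -12 + 6*(-1*(-4)*6) = -12 + 6*(4*6) = -12 + 6*24 = -12 + 144 = 132)
q(z, G) = 132*G
(17*x(-3) + q(-8, -7))*1428 = (17*(-3) + 132*(-7))*1428 = (-51 - 924)*1428 = -975*1428 = -1392300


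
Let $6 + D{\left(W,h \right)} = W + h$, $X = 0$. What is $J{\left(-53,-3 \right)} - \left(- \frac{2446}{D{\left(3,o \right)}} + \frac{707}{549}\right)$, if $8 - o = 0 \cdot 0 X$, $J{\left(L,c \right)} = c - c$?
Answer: $\frac{1339319}{2745} \approx 487.91$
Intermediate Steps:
$J{\left(L,c \right)} = 0$
$o = 8$ ($o = 8 - 0 \cdot 0 \cdot 0 = 8 - 0 \cdot 0 = 8 - 0 = 8 + 0 = 8$)
$D{\left(W,h \right)} = -6 + W + h$ ($D{\left(W,h \right)} = -6 + \left(W + h\right) = -6 + W + h$)
$J{\left(-53,-3 \right)} - \left(- \frac{2446}{D{\left(3,o \right)}} + \frac{707}{549}\right) = 0 - \left(- \frac{2446}{-6 + 3 + 8} + \frac{707}{549}\right) = 0 - \left(- \frac{2446}{5} + 707 \cdot \frac{1}{549}\right) = 0 - \left(\left(-2446\right) \frac{1}{5} + \frac{707}{549}\right) = 0 - \left(- \frac{2446}{5} + \frac{707}{549}\right) = 0 - - \frac{1339319}{2745} = 0 + \frac{1339319}{2745} = \frac{1339319}{2745}$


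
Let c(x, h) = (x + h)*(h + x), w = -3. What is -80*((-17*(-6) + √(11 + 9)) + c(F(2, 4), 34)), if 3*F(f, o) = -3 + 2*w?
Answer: -85040 - 160*√5 ≈ -85398.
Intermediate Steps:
F(f, o) = -3 (F(f, o) = (-3 + 2*(-3))/3 = (-3 - 6)/3 = (⅓)*(-9) = -3)
c(x, h) = (h + x)² (c(x, h) = (h + x)*(h + x) = (h + x)²)
-80*((-17*(-6) + √(11 + 9)) + c(F(2, 4), 34)) = -80*((-17*(-6) + √(11 + 9)) + (34 - 3)²) = -80*((102 + √20) + 31²) = -80*((102 + 2*√5) + 961) = -80*(1063 + 2*√5) = -85040 - 160*√5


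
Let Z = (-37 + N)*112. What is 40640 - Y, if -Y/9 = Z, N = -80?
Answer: -77296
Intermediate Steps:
Z = -13104 (Z = (-37 - 80)*112 = -117*112 = -13104)
Y = 117936 (Y = -9*(-13104) = 117936)
40640 - Y = 40640 - 1*117936 = 40640 - 117936 = -77296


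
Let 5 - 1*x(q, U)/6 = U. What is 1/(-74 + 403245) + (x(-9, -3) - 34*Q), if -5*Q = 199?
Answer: 2824616031/2015855 ≈ 1401.2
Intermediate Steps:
Q = -199/5 (Q = -⅕*199 = -199/5 ≈ -39.800)
x(q, U) = 30 - 6*U
1/(-74 + 403245) + (x(-9, -3) - 34*Q) = 1/(-74 + 403245) + ((30 - 6*(-3)) - 34*(-199/5)) = 1/403171 + ((30 + 18) + 6766/5) = 1/403171 + (48 + 6766/5) = 1/403171 + 7006/5 = 2824616031/2015855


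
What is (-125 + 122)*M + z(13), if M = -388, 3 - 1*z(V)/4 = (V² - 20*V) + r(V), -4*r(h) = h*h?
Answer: 1709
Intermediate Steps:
r(h) = -h²/4 (r(h) = -h*h/4 = -h²/4)
z(V) = 12 - 3*V² + 80*V (z(V) = 12 - 4*((V² - 20*V) - V²/4) = 12 - 4*(-20*V + 3*V²/4) = 12 + (-3*V² + 80*V) = 12 - 3*V² + 80*V)
(-125 + 122)*M + z(13) = (-125 + 122)*(-388) + (12 - 3*13² + 80*13) = -3*(-388) + (12 - 3*169 + 1040) = 1164 + (12 - 507 + 1040) = 1164 + 545 = 1709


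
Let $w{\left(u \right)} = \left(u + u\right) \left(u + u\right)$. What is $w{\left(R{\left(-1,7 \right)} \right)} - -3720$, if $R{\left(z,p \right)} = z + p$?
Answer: $3864$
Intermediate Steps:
$R{\left(z,p \right)} = p + z$
$w{\left(u \right)} = 4 u^{2}$ ($w{\left(u \right)} = 2 u 2 u = 4 u^{2}$)
$w{\left(R{\left(-1,7 \right)} \right)} - -3720 = 4 \left(7 - 1\right)^{2} - -3720 = 4 \cdot 6^{2} + 3720 = 4 \cdot 36 + 3720 = 144 + 3720 = 3864$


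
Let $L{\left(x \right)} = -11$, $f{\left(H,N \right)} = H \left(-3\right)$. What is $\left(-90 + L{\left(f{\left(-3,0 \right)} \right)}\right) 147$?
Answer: $-14847$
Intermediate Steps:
$f{\left(H,N \right)} = - 3 H$
$\left(-90 + L{\left(f{\left(-3,0 \right)} \right)}\right) 147 = \left(-90 - 11\right) 147 = \left(-101\right) 147 = -14847$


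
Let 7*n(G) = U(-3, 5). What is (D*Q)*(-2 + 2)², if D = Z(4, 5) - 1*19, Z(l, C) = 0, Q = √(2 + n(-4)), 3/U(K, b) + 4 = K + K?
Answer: 0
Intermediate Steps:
U(K, b) = 3/(-4 + 2*K) (U(K, b) = 3/(-4 + (K + K)) = 3/(-4 + 2*K))
n(G) = -3/70 (n(G) = (3/(2*(-2 - 3)))/7 = ((3/2)/(-5))/7 = ((3/2)*(-⅕))/7 = (⅐)*(-3/10) = -3/70)
Q = √9590/70 (Q = √(2 - 3/70) = √(137/70) = √9590/70 ≈ 1.3990)
D = -19 (D = 0 - 1*19 = 0 - 19 = -19)
(D*Q)*(-2 + 2)² = (-19*√9590/70)*(-2 + 2)² = -19*√9590/70*0² = -19*√9590/70*0 = 0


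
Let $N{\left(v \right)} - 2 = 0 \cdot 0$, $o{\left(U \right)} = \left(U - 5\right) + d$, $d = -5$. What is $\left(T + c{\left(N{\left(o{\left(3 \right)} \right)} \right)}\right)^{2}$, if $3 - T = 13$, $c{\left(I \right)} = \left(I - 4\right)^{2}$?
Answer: $36$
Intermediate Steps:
$o{\left(U \right)} = -10 + U$ ($o{\left(U \right)} = \left(U - 5\right) - 5 = \left(-5 + U\right) - 5 = -10 + U$)
$N{\left(v \right)} = 2$ ($N{\left(v \right)} = 2 + 0 \cdot 0 = 2 + 0 = 2$)
$c{\left(I \right)} = \left(-4 + I\right)^{2}$
$T = -10$ ($T = 3 - 13 = -10$)
$\left(T + c{\left(N{\left(o{\left(3 \right)} \right)} \right)}\right)^{2} = \left(-10 + \left(-4 + 2\right)^{2}\right)^{2} = \left(-10 + \left(-2\right)^{2}\right)^{2} = \left(-10 + 4\right)^{2} = \left(-6\right)^{2} = 36$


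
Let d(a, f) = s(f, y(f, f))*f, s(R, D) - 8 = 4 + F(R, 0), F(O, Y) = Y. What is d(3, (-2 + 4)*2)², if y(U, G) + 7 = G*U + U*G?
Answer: 2304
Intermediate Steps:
y(U, G) = -7 + 2*G*U (y(U, G) = -7 + (G*U + U*G) = -7 + (G*U + G*U) = -7 + 2*G*U)
s(R, D) = 12 (s(R, D) = 8 + (4 + 0) = 8 + 4 = 12)
d(a, f) = 12*f
d(3, (-2 + 4)*2)² = (12*((-2 + 4)*2))² = (12*(2*2))² = (12*4)² = 48² = 2304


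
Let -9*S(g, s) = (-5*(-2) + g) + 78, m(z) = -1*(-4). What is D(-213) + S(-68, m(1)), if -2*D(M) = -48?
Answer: 196/9 ≈ 21.778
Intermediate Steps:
m(z) = 4
D(M) = 24 (D(M) = -½*(-48) = 24)
S(g, s) = -88/9 - g/9 (S(g, s) = -((-5*(-2) + g) + 78)/9 = -((10 + g) + 78)/9 = -(88 + g)/9 = -88/9 - g/9)
D(-213) + S(-68, m(1)) = 24 + (-88/9 - ⅑*(-68)) = 24 + (-88/9 + 68/9) = 24 - 20/9 = 196/9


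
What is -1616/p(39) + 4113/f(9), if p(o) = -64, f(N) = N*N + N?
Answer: 1419/20 ≈ 70.950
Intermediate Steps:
f(N) = N + N² (f(N) = N² + N = N + N²)
-1616/p(39) + 4113/f(9) = -1616/(-64) + 4113/((9*(1 + 9))) = -1616*(-1/64) + 4113/((9*10)) = 101/4 + 4113/90 = 101/4 + 4113*(1/90) = 101/4 + 457/10 = 1419/20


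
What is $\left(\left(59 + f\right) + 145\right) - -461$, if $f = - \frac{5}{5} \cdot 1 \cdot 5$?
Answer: $660$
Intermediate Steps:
$f = -5$ ($f = \left(-5\right) \frac{1}{5} \cdot 1 \cdot 5 = \left(-1\right) 1 \cdot 5 = \left(-1\right) 5 = -5$)
$\left(\left(59 + f\right) + 145\right) - -461 = \left(\left(59 - 5\right) + 145\right) - -461 = \left(54 + 145\right) + 461 = 199 + 461 = 660$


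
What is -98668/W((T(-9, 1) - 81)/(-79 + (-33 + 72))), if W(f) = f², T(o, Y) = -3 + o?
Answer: -157868800/8649 ≈ -18253.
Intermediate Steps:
-98668/W((T(-9, 1) - 81)/(-79 + (-33 + 72))) = -98668*(-79 + (-33 + 72))²/((-3 - 9) - 81)² = -98668*(-79 + 39)²/(-12 - 81)² = -98668/((-93/(-40))²) = -98668/((-93*(-1/40))²) = -98668/((93/40)²) = -98668/8649/1600 = -98668*1600/8649 = -157868800/8649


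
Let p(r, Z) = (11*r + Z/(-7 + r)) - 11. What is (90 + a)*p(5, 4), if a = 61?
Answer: 6342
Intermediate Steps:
p(r, Z) = -11 + 11*r + Z/(-7 + r) (p(r, Z) = (11*r + Z/(-7 + r)) - 11 = -11 + 11*r + Z/(-7 + r))
(90 + a)*p(5, 4) = (90 + 61)*((77 + 4 - 88*5 + 11*5²)/(-7 + 5)) = 151*((77 + 4 - 440 + 11*25)/(-2)) = 151*(-(77 + 4 - 440 + 275)/2) = 151*(-½*(-84)) = 151*42 = 6342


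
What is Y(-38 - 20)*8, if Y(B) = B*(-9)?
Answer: 4176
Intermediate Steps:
Y(B) = -9*B
Y(-38 - 20)*8 = -9*(-38 - 20)*8 = -9*(-58)*8 = 522*8 = 4176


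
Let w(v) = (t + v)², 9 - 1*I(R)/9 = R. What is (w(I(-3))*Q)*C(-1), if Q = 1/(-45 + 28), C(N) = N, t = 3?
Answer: 12321/17 ≈ 724.76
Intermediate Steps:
I(R) = 81 - 9*R
w(v) = (3 + v)²
Q = -1/17 (Q = 1/(-17) = -1/17 ≈ -0.058824)
(w(I(-3))*Q)*C(-1) = ((3 + (81 - 9*(-3)))²*(-1/17))*(-1) = ((3 + (81 + 27))²*(-1/17))*(-1) = ((3 + 108)²*(-1/17))*(-1) = (111²*(-1/17))*(-1) = (12321*(-1/17))*(-1) = -12321/17*(-1) = 12321/17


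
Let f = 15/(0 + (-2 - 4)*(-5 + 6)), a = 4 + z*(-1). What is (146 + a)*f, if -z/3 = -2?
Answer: -360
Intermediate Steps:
z = 6 (z = -3*(-2) = 6)
a = -2 (a = 4 + 6*(-1) = 4 - 6 = -2)
f = -5/2 (f = 15/(0 - 6*1) = 15/(0 - 6) = 15/(-6) = 15*(-1/6) = -5/2 ≈ -2.5000)
(146 + a)*f = (146 - 2)*(-5/2) = 144*(-5/2) = -360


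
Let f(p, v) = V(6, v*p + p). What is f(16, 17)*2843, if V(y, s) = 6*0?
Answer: 0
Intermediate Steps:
V(y, s) = 0
f(p, v) = 0
f(16, 17)*2843 = 0*2843 = 0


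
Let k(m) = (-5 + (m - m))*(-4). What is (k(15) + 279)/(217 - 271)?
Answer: -299/54 ≈ -5.5370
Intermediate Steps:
k(m) = 20 (k(m) = (-5 + 0)*(-4) = -5*(-4) = 20)
(k(15) + 279)/(217 - 271) = (20 + 279)/(217 - 271) = 299/(-54) = 299*(-1/54) = -299/54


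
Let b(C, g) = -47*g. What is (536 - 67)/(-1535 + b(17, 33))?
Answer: -469/3086 ≈ -0.15198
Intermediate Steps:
(536 - 67)/(-1535 + b(17, 33)) = (536 - 67)/(-1535 - 47*33) = 469/(-1535 - 1551) = 469/(-3086) = 469*(-1/3086) = -469/3086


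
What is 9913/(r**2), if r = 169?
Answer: 9913/28561 ≈ 0.34708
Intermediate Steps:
9913/(r**2) = 9913/(169**2) = 9913/28561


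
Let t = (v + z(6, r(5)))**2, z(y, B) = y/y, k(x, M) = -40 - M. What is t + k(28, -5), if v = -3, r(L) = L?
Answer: -31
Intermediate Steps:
z(y, B) = 1
t = 4 (t = (-3 + 1)**2 = (-2)**2 = 4)
t + k(28, -5) = 4 + (-40 - 1*(-5)) = 4 + (-40 + 5) = 4 - 35 = -31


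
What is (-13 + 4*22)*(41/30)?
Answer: 205/2 ≈ 102.50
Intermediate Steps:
(-13 + 4*22)*(41/30) = (-13 + 88)*(41*(1/30)) = 75*(41/30) = 205/2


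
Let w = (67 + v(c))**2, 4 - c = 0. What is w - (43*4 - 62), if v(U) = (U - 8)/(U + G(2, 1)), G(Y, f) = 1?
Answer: 106811/25 ≈ 4272.4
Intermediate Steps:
c = 4 (c = 4 - 1*0 = 4 + 0 = 4)
v(U) = (-8 + U)/(1 + U) (v(U) = (U - 8)/(U + 1) = (-8 + U)/(1 + U))
w = 109561/25 (w = (67 + (-8 + 4)/(1 + 4))**2 = (67 - 4/5)**2 = (331/5)**2 = 109561/25 ≈ 4382.4)
w - (43*4 - 62) = 109561/25 - (43*4 - 62) = 109561/25 - (172 - 62) = 109561/25 - 1*110 = 109561/25 - 110 = 106811/25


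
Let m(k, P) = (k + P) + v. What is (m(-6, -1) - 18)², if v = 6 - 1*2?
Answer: 441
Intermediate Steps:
v = 4 (v = 6 - 2 = 4)
m(k, P) = 4 + P + k (m(k, P) = (k + P) + 4 = (P + k) + 4 = 4 + P + k)
(m(-6, -1) - 18)² = ((4 - 1 - 6) - 18)² = (-3 - 18)² = (-21)² = 441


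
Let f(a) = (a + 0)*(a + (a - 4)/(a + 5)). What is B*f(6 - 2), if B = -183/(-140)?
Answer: 732/35 ≈ 20.914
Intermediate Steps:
f(a) = a*(a + (-4 + a)/(5 + a))
B = 183/140 (B = -183*(-1/140) = 183/140 ≈ 1.3071)
B*f(6 - 2) = 183*((6 - 2)*(-4 + (6 - 2)² + 6*(6 - 2))/(5 + (6 - 2)))/140 = 183*(4*(-4 + 4² + 6*4)/(5 + 4))/140 = 183*(4*(-4 + 16 + 24)/9)/140 = 183*(4*(⅑)*36)/140 = (183/140)*16 = 732/35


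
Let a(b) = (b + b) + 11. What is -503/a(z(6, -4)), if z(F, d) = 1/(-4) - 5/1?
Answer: -1006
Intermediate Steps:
z(F, d) = -21/4 (z(F, d) = 1*(-1/4) - 5*1 = -1/4 - 5 = -21/4)
a(b) = 11 + 2*b (a(b) = 2*b + 11 = 11 + 2*b)
-503/a(z(6, -4)) = -503/(11 + 2*(-21/4)) = -503/(11 - 21/2) = -503/1/2 = -503*2 = -1*1006 = -1006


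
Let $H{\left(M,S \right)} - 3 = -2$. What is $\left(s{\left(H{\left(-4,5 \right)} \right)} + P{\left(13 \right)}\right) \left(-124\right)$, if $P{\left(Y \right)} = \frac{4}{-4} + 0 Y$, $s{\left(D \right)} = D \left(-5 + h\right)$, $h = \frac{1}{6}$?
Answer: $\frac{2170}{3} \approx 723.33$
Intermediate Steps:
$H{\left(M,S \right)} = 1$ ($H{\left(M,S \right)} = 3 - 2 = 1$)
$h = \frac{1}{6} \approx 0.16667$
$s{\left(D \right)} = - \frac{29 D}{6}$ ($s{\left(D \right)} = D \left(-5 + \frac{1}{6}\right) = D \left(- \frac{29}{6}\right) = - \frac{29 D}{6}$)
$P{\left(Y \right)} = -1$ ($P{\left(Y \right)} = 4 \left(- \frac{1}{4}\right) + 0 = -1 + 0 = -1$)
$\left(s{\left(H{\left(-4,5 \right)} \right)} + P{\left(13 \right)}\right) \left(-124\right) = \left(\left(- \frac{29}{6}\right) 1 - 1\right) \left(-124\right) = \left(- \frac{29}{6} - 1\right) \left(-124\right) = \left(- \frac{35}{6}\right) \left(-124\right) = \frac{2170}{3}$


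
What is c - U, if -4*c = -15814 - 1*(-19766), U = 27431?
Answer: -28419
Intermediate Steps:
c = -988 (c = -(-15814 - 1*(-19766))/4 = -(-15814 + 19766)/4 = -1/4*3952 = -988)
c - U = -988 - 1*27431 = -988 - 27431 = -28419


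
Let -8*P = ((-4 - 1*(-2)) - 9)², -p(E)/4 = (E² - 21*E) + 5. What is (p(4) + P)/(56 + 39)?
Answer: 379/152 ≈ 2.4934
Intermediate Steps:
p(E) = -20 - 4*E² + 84*E (p(E) = -4*((E² - 21*E) + 5) = -4*(5 + E² - 21*E) = -20 - 4*E² + 84*E)
P = -121/8 (P = -((-4 - 1*(-2)) - 9)²/8 = -((-4 + 2) - 9)²/8 = -(-2 - 9)²/8 = -⅛*(-11)² = -⅛*121 = -121/8 ≈ -15.125)
(p(4) + P)/(56 + 39) = ((-20 - 4*4² + 84*4) - 121/8)/(56 + 39) = ((-20 - 4*16 + 336) - 121/8)/95 = ((-20 - 64 + 336) - 121/8)*(1/95) = (252 - 121/8)*(1/95) = (1895/8)*(1/95) = 379/152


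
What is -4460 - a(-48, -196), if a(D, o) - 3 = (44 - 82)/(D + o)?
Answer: -544505/122 ≈ -4463.2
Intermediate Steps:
a(D, o) = 3 - 38/(D + o) (a(D, o) = 3 + (44 - 82)/(D + o) = 3 - 38/(D + o))
-4460 - a(-48, -196) = -4460 - (-38 + 3*(-48) + 3*(-196))/(-48 - 196) = -4460 - (-38 - 144 - 588)/(-244) = -4460 - (-1)*(-770)/244 = -4460 - 1*385/122 = -4460 - 385/122 = -544505/122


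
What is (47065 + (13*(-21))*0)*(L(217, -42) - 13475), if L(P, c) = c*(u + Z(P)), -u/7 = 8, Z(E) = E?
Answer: -952454405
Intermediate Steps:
u = -56 (u = -7*8 = -56)
L(P, c) = c*(-56 + P)
(47065 + (13*(-21))*0)*(L(217, -42) - 13475) = (47065 + (13*(-21))*0)*(-42*(-56 + 217) - 13475) = (47065 - 273*0)*(-42*161 - 13475) = (47065 + 0)*(-6762 - 13475) = 47065*(-20237) = -952454405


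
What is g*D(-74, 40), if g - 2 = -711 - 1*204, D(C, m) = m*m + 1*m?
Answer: -1497320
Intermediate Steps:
D(C, m) = m + m² (D(C, m) = m² + m = m + m²)
g = -913 (g = 2 + (-711 - 1*204) = 2 + (-711 - 204) = 2 - 915 = -913)
g*D(-74, 40) = -36520*(1 + 40) = -36520*41 = -913*1640 = -1497320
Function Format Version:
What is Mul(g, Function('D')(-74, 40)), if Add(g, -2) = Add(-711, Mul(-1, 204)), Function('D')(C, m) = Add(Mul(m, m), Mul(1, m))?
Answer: -1497320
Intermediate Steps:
Function('D')(C, m) = Add(m, Pow(m, 2)) (Function('D')(C, m) = Add(Pow(m, 2), m) = Add(m, Pow(m, 2)))
g = -913 (g = Add(2, Add(-711, Mul(-1, 204))) = Add(2, Add(-711, -204)) = Add(2, -915) = -913)
Mul(g, Function('D')(-74, 40)) = Mul(-913, Mul(40, Add(1, 40))) = Mul(-913, Mul(40, 41)) = Mul(-913, 1640) = -1497320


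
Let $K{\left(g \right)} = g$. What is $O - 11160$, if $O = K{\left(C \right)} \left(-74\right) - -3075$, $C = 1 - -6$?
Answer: $-8603$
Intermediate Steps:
$C = 7$ ($C = 1 + 6 = 7$)
$O = 2557$ ($O = 7 \left(-74\right) - -3075 = -518 + 3075 = 2557$)
$O - 11160 = 2557 - 11160 = -8603$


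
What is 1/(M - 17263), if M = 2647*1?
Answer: -1/14616 ≈ -6.8418e-5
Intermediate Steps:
M = 2647
1/(M - 17263) = 1/(2647 - 17263) = 1/(-14616) = -1/14616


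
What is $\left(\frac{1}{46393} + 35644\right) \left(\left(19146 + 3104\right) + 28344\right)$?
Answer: $\frac{83663862113242}{46393} \approx 1.8034 \cdot 10^{9}$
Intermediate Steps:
$\left(\frac{1}{46393} + 35644\right) \left(\left(19146 + 3104\right) + 28344\right) = \left(\frac{1}{46393} + 35644\right) \left(22250 + 28344\right) = \frac{1653632093}{46393} \cdot 50594 = \frac{83663862113242}{46393}$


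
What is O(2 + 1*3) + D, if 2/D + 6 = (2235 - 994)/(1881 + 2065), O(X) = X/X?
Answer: 14543/22435 ≈ 0.64823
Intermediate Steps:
O(X) = 1
D = -7892/22435 (D = 2/(-6 + (2235 - 994)/(1881 + 2065)) = 2/(-6 + 1241/3946) = 2/(-22435/3946) = 2*(-3946/22435) = -7892/22435 ≈ -0.35177)
O(2 + 1*3) + D = 1 - 7892/22435 = 14543/22435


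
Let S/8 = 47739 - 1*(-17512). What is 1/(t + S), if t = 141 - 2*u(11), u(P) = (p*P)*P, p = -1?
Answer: 1/522391 ≈ 1.9143e-6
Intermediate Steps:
u(P) = -P**2 (u(P) = (-P)*P = -P**2)
S = 522008 (S = 8*(47739 - 1*(-17512)) = 8*(47739 + 17512) = 8*65251 = 522008)
t = 383 (t = 141 - (-2)*11**2 = 141 - (-2)*121 = 141 - 2*(-121) = 141 + 242 = 383)
1/(t + S) = 1/(383 + 522008) = 1/522391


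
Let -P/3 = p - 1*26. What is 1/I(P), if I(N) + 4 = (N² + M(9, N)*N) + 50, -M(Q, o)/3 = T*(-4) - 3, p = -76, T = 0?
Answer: 1/96436 ≈ 1.0370e-5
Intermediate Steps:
M(Q, o) = 9 (M(Q, o) = -3*(0*(-4) - 3) = -3*(0 - 3) = -3*(-3) = 9)
P = 306 (P = -3*(-76 - 1*26) = -3*(-76 - 26) = -3*(-102) = 306)
I(N) = 46 + N² + 9*N (I(N) = -4 + ((N² + 9*N) + 50) = -4 + (50 + N² + 9*N) = 46 + N² + 9*N)
1/I(P) = 1/(46 + 306² + 9*306) = 1/(46 + 93636 + 2754) = 1/96436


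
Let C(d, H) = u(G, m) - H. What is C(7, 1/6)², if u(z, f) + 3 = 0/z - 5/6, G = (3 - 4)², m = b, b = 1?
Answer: 16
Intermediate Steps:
m = 1
G = 1 (G = (-1)² = 1)
u(z, f) = -23/6 (u(z, f) = -3 + (0/z - 5/6) = -3 + (0 - 5*⅙) = -3 + (0 - ⅚) = -3 - ⅚ = -23/6)
C(d, H) = -23/6 - H
C(7, 1/6)² = (-23/6 - 1/6)² = (-23/6 - 1*⅙)² = (-23/6 - ⅙)² = (-4)² = 16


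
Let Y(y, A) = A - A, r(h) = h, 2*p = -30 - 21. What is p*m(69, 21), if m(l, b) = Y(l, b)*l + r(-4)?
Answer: 102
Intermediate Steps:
p = -51/2 (p = (-30 - 21)/2 = (1/2)*(-51) = -51/2 ≈ -25.500)
Y(y, A) = 0
m(l, b) = -4 (m(l, b) = 0*l - 4 = 0 - 4 = -4)
p*m(69, 21) = -51/2*(-4) = 102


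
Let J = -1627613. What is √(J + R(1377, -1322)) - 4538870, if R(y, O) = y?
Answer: -4538870 + 2*I*√406559 ≈ -4.5389e+6 + 1275.2*I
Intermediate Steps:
√(J + R(1377, -1322)) - 4538870 = √(-1627613 + 1377) - 4538870 = √(-1626236) - 4538870 = 2*I*√406559 - 4538870 = -4538870 + 2*I*√406559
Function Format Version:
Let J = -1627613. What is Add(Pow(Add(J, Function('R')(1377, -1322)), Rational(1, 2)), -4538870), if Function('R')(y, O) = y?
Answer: Add(-4538870, Mul(2, I, Pow(406559, Rational(1, 2)))) ≈ Add(-4.5389e+6, Mul(1275.2, I))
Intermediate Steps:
Add(Pow(Add(J, Function('R')(1377, -1322)), Rational(1, 2)), -4538870) = Add(Pow(Add(-1627613, 1377), Rational(1, 2)), -4538870) = Add(Pow(-1626236, Rational(1, 2)), -4538870) = Add(Mul(2, I, Pow(406559, Rational(1, 2))), -4538870) = Add(-4538870, Mul(2, I, Pow(406559, Rational(1, 2))))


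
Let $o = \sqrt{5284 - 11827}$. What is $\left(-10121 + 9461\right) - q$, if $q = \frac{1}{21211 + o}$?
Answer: $\frac{- 1980 \sqrt{727} + 13999261 i}{- 21211 i + 3 \sqrt{727}} \approx -660.0 + 1.7881 \cdot 10^{-7} i$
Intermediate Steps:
$o = 3 i \sqrt{727}$ ($o = \sqrt{-6543} = 3 i \sqrt{727} \approx 80.889 i$)
$q = \frac{1}{21211 + 3 i \sqrt{727}} \approx 4.7145 \cdot 10^{-5} - 1.798 \cdot 10^{-7} i$
$\left(-10121 + 9461\right) - q = \left(-10121 + 9461\right) - \left(\frac{21211}{449913064} - \frac{3 i \sqrt{727}}{449913064}\right) = -660 - \left(\frac{21211}{449913064} - \frac{3 i \sqrt{727}}{449913064}\right) = - \frac{296942643451}{449913064} + \frac{3 i \sqrt{727}}{449913064}$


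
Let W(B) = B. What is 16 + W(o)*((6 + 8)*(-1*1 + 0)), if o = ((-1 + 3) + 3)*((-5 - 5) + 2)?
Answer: 576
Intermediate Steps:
o = -40 (o = (2 + 3)*(-10 + 2) = 5*(-8) = -40)
16 + W(o)*((6 + 8)*(-1*1 + 0)) = 16 - 40*(6 + 8)*(-1*1 + 0) = 16 - 560*(-1 + 0) = 16 - 560*(-1) = 16 - 40*(-14) = 16 + 560 = 576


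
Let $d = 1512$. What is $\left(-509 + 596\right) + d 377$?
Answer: $570111$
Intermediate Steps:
$\left(-509 + 596\right) + d 377 = \left(-509 + 596\right) + 1512 \cdot 377 = 87 + 570024 = 570111$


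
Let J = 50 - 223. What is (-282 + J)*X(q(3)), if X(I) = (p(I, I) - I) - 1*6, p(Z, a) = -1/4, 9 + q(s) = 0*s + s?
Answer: 455/4 ≈ 113.75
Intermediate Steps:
q(s) = -9 + s (q(s) = -9 + (0*s + s) = -9 + (0 + s) = -9 + s)
p(Z, a) = -¼ (p(Z, a) = -1*¼ = -¼)
X(I) = -25/4 - I (X(I) = (-¼ - I) - 1*6 = (-¼ - I) - 6 = -25/4 - I)
J = -173
(-282 + J)*X(q(3)) = (-282 - 173)*(-25/4 - (-9 + 3)) = -455*(-25/4 - 1*(-6)) = -455*(-25/4 + 6) = -455*(-¼) = 455/4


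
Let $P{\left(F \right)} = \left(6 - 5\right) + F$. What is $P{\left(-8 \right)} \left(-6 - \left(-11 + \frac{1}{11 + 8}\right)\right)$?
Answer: $- \frac{658}{19} \approx -34.632$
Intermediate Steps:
$P{\left(F \right)} = 1 + F$
$P{\left(-8 \right)} \left(-6 - \left(-11 + \frac{1}{11 + 8}\right)\right) = \left(1 - 8\right) \left(-6 - \left(-11 + \frac{1}{11 + 8}\right)\right) = - 7 \left(-6 - \left(-11 + \frac{1}{19}\right)\right) = - 7 \left(-6 - - \frac{208}{19}\right) = - 7 \left(-6 + \frac{208}{19}\right) = \left(-7\right) \frac{94}{19} = - \frac{658}{19}$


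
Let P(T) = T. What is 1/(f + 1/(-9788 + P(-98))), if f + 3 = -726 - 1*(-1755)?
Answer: 9886/10143035 ≈ 0.00097466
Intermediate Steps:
f = 1026 (f = -3 + (-726 - 1*(-1755)) = -3 + (-726 + 1755) = -3 + 1029 = 1026)
1/(f + 1/(-9788 + P(-98))) = 1/(1026 + 1/(-9788 - 98)) = 1/(1026 + 1/(-9886)) = 1/(1026 - 1/9886) = 1/(10143035/9886) = 9886/10143035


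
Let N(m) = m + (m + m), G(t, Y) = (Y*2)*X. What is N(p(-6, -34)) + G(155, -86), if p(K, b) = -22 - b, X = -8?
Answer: 1412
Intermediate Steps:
G(t, Y) = -16*Y (G(t, Y) = (Y*2)*(-8) = (2*Y)*(-8) = -16*Y)
N(m) = 3*m (N(m) = m + 2*m = 3*m)
N(p(-6, -34)) + G(155, -86) = 3*(-22 - 1*(-34)) - 16*(-86) = 3*(-22 + 34) + 1376 = 3*12 + 1376 = 36 + 1376 = 1412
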